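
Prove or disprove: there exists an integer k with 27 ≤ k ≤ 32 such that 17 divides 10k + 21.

No, no such integer k in that range exists.

At k = 27, 10·27 + 21 = 291 ≡ 2 (mod 17), and each step in k adds 10, giving residues 2, 12, 5, 15, 8, 1 for k = 27, 28, …, 32.
None is 0, so 17 never divides 10k + 21 on this range.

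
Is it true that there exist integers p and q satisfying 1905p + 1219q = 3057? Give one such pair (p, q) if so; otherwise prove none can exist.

p = 518, q = -807

1905 and 1219 are coprime, so 1905p + 1219q ranges over all of ℤ.
Run the Euclidean algorithm on 1905 and 1219: 1905 = 1·1219 + 686, 1219 = 1·686 + 533, 686 = 1·533 + 153, 533 = 3·153 + 74, 153 = 2·74 + 5, 74 = 14·5 + 4, 5 = 1·4 + 1, 4 = 4·1 + 0.
Unwinding: 1 = 5 − 1·4 = 5 − (74 − 14·5) = −74 + 15·5 = −74 + 15·(153 − 2·74) = 15·153 − 31·74 = 15·153 − 31·(533 − 3·153) = −31·533 + 108·153 = −31·533 + 108·(686 − 1·533) = 108·686 − 139·533 = 108·686 − 139·(1219 − 1·686) = −139·1219 + 247·686 = −139·1219 + 247·(1905 − 1·1219) = 247·1905 − 386·1219, i.e. 1905·247 + 1219·(-386) = 1.
Times 3057: 1905·755079 + 1219·(-1180002) = 3057, so (755079, -1180002) solves it.
Subtracting 619·1219 from p and adding 619·1905 to q gives the tidier solution (518, -807).
Indeed 1905·518 + 1219·(-807) = 986790 − 983733 = 3057.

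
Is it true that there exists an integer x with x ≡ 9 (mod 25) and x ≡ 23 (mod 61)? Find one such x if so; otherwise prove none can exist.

gcd(25, 61) = 1, so the Chinese Remainder Theorem guarantees exactly one residue class mod 1525 satisfying both.
Any solution of the first congruence is x = 9 + 25t; substituting into the second, 25t ≡ 23 − 9 ≡ 14 (mod 61).
To invert 25 modulo 61: 61 = 2·25 + 11, 25 = 2·11 + 3, 11 = 3·3 + 2, 3 = 1·2 + 1, 2 = 2·1 + 0, and unwinding, 1 = 3 − 1·2 = 3 − (11 − 3·3) = −11 + 4·3 = −11 + 4·(25 − 2·11) = 4·25 − 9·11 = 4·25 − 9·(61 − 2·25) = −9·61 + 22·25. Thus 25⁻¹ ≡ 22 (mod 61).
Multiplying by 22: t ≡ 22·14 = 308 ≡ 3 (mod 61).
With t = 3: x = 9 + 25·3 = 84.
Check: 84 mod 25 = 9, 84 mod 61 = 23. ✓

x = 84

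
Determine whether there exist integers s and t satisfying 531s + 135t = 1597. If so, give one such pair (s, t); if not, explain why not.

Any value of 531s + 135t is a multiple of gcd(531, 135) = 9.
But 1597 = 9·177 + 4, so 9 ∤ 1597.
Hence no integers s, t satisfy the equation.

There are no such integers.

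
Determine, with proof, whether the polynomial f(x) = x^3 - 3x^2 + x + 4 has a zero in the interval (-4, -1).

The endpoint values f(-4) = -112 and f(-1) = -1 are both negative. Claim: f(x) < 0 for every x in (-4, -1).
Shift to the endpoint -1: with x = -1 − u (0 < u < 3), one computes f(-1 − u) = -u^3 - 6u^2 - 10u - 1.
All 4 nonzero coefficients of this polynomial in u are negative; hence for u > 0 the value is a sum of negative terms (the constant -1 among them).
Therefore f(x) < 0 throughout (-4, -1), and f has no zero there.

No.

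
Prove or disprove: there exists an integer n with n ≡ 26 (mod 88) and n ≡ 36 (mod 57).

n = 378

The moduli 88 and 57 are coprime, so by the Chinese Remainder Theorem a unique solution modulo 5016 exists.
Write n = 26 + 88t and require 26 + 88t ≡ 36 (mod 57), i.e. 88t ≡ 10 (mod 57).
88 ≡ 31 (mod 57), so this reads 31t ≡ 10 (mod 57). Since 31·46 = 1426 = 25·57 + 1, the inverse of 31 mod 57 is 46.
Therefore t ≡ 46·10 = 460 ≡ 4 (mod 57).
Taking t = 4 gives n = 26 + 88·4 = 378.
Verify: 378 = 4·88 + 26 and 378 = 6·57 + 36. ✓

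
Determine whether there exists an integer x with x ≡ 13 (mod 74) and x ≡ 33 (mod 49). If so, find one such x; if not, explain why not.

x = 2973

Since 74 and 49 share no common factor, CRT says the pair of congruences has a solution (unique mod 3626).
Any solution of the first congruence is x = 13 + 74t; substituting into the second, 74t ≡ 33 − 13 ≡ 20 (mod 49).
74 ≡ 25 (mod 49), so this reads 25t ≡ 20 (mod 49). Invert 25 mod 49 by the Euclidean algorithm: 49 = 1·25 + 24, 25 = 1·24 + 1, 24 = 24·1 + 0; back-substituting, 1 = 25 − 1·24 = 25 − (49 − 1·25) = −49 + 2·25. Hence 25·2 ≡ 1, so 25⁻¹ ≡ 2 (mod 49).
Multiplying by 2: t ≡ 2·20 = 40 (mod 49).
With t = 40: x = 13 + 74·40 = 2973.
Verify: 2973 = 40·74 + 13 and 2973 = 60·49 + 33. ✓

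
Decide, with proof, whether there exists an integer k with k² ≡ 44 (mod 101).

101 is prime, so by Euler's criterion 44 is a square mod 101 iff 44^((101−1)/2) = 44^50 ≡ 1 (mod 101).
Repeated squaring mod 101: 44^2 = 1936 ≡ 17; 44^4 ≡ 17² = 289 ≡ 87; 44^8 ≡ 87² = 7569 ≡ 95; 44^16 ≡ 95² = 9025 ≡ 36; 44^32 ≡ 36² = 1296 ≡ 84.
Since 50 = 32 + 16 + 2, 44^50 ≡ 84 · 36 · 17; multiplying out mod 101: 84·36 = 3024 ≡ 95, then 95·17 = 1615 ≡ 100. Thus 44^50 ≡ 100 ≡ −1 (mod 101).
The value −1 means 44 is a non-residue modulo 101, so k² ≡ 44 (mod 101) is impossible.

No such integer exists.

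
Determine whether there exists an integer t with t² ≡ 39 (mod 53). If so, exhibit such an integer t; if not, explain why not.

There is no such integer.

Apply Euler's criterion with the prime 53: 39 is a quadratic residue iff 39^26 ≡ 1 (mod 53), and a non-residue iff it is ≡ −1.
Squaring successively (mod 53): 39^2 = 1521 ≡ 37; 39^4 ≡ 37² = 1369 ≡ 44; 39^8 ≡ 44² = 1936 ≡ 28; 39^16 ≡ 28² = 784 ≡ 42.
Since 26 = 16 + 8 + 2, 39^26 ≡ 42 · 28 · 37; multiplying out mod 53: 42·28 = 1176 ≡ 10, then 10·37 = 370 ≡ 52. Thus 39^26 ≡ 52 ≡ −1 (mod 53).
The value −1 means 39 is a non-residue modulo 53, so t² ≡ 39 (mod 53) is impossible.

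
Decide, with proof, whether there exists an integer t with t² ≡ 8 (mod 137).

t = 75 works: 75² = 5625, and 5625 − 8 = 5617 = 41·137.

t = 75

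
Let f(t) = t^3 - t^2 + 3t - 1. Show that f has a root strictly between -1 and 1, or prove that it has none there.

f(-1) = -6 and f(1) = 2, which have opposite signs.
As a polynomial, f is continuous on every closed interval.
By the Intermediate Value Theorem, f takes the value 0 somewhere in the open interval.

Such a root exists.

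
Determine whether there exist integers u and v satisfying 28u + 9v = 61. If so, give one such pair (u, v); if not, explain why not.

Since gcd(28, 9) = 1, every integer is an integer combination of 28 and 9.
Dividing repeatedly: 28 = 3·9 + 1, 9 = 9·1 + 0.
Unwinding: 1 = 28 − 3·9, i.e. 28·1 + 9·(-3) = 1.
Scaling by 61 gives the particular solution (u, v) = (61, -183).
Subtracting 6·9 from u and adding 6·28 to v gives the tidier solution (7, -15).
Indeed 28·7 + 9·(-15) = 196 − 135 = 61.

u = 7, v = -15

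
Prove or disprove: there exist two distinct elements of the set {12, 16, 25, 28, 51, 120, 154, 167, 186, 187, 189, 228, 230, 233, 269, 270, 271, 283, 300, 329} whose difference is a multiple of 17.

Reduce each element mod 17: 12↦12, 16↦16, 25↦8, 28↦11, 51↦0, 120↦1, 154↦1, 167↦14, 186↦16, 187↦0, 189↦2, 228↦7, 230↦9, 233↦12, 269↦14, 270↦15, 271↦16, 283↦11, 300↦11, 329↦6. The residue 12 repeats (at 12 and 233), and 233 − 12 = 221 = 13·17.

The pair (12, 233) works.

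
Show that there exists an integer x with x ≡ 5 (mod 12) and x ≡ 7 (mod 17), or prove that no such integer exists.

x = 41

The moduli 12 and 17 are coprime, so by the Chinese Remainder Theorem a unique solution modulo 204 exists.
Any solution of the first congruence is x = 5 + 12t; substituting into the second, 12t ≡ 7 − 5 ≡ 2 (mod 17).
Invert 12 mod 17 by the Euclidean algorithm: 17 = 1·12 + 5, 12 = 2·5 + 2, 5 = 2·2 + 1, 2 = 2·1 + 0; back-substituting, 1 = 5 − 2·2 = 5 − 2·(12 − 2·5) = −2·12 + 5·5 = −2·12 + 5·(17 − 1·12) = 5·17 − 7·12. Hence 12·(-7) ≡ 1, so 12⁻¹ ≡ -7 ≡ 10 (mod 17).
Therefore t ≡ 10·2 = 20 ≡ 3 (mod 17).
Taking t = 3 gives x = 5 + 12·3 = 41.
Indeed 41 ≡ 5 (mod 12) and 41 ≡ 7 (mod 17).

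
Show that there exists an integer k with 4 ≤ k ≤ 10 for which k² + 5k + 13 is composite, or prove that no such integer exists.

At k = 4: 4² + 5·4 + 13 = 49 = 7·7, which is composite.

k = 4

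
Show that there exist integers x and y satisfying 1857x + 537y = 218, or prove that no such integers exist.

Both 1857 and 537 are divisible by gcd(1857, 537) = 3, hence so is any combination 1857x + 537y.
However 218 leaves remainder 2 on division by 3.
Therefore 1857x + 537y = 218 has no solution in integers.

No, no such integers exist.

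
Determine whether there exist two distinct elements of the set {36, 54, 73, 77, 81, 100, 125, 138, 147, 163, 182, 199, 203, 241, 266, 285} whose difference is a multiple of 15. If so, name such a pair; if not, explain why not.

Yes: 36 and 81.

Reduce each element mod 15: 36↦6, 54↦9, 73↦13, 77↦2, 81↦6, 100↦10, 125↦5, 138↦3, 147↦12, 163↦13, 182↦2, 199↦4, 203↦8, 241↦1, 266↦11, 285↦0. The residue 6 repeats (at 36 and 81), and 81 − 36 = 45 = 3·15.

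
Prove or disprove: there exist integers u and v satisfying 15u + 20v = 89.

gcd(15, 20) = 5, so every integer of the form 15u + 20v is a multiple of 5.
But 89 = 5·17 + 4, so 5 ∤ 89.
So the equation is unsolvable over ℤ.

No such integers exist.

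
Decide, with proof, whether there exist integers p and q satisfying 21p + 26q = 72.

21 and 26 are coprime, so 21p + 26q ranges over all of ℤ.
Dividing repeatedly: 26 = 1·21 + 5, 21 = 4·5 + 1, 5 = 5·1 + 0.
Working back up the chain: 1 = 21 − 4·5 = 21 − 4·(26 − 1·21) = −4·26 + 5·21. So 21·5 + 26·(-4) = 1.
Scaling by 72 gives the particular solution (p, q) = (360, -288).
The general solution is p = 360 + 26k, q = -288 − 21k; taking k = -13 gives the smaller pair p = 22, q = -15.
Check: 21·22 + 26·(-15) = 462 − 390 = 72. ✓

p = 22, q = -15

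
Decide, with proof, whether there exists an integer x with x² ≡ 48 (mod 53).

There is no such integer.

Apply Euler's criterion with the prime 53: 48 is a quadratic residue iff 48^26 ≡ 1 (mod 53), and a non-residue iff it is ≡ −1.
Repeated squaring mod 53: 48^2 = 2304 ≡ 25; 48^4 ≡ 25² = 625 ≡ 42; 48^8 ≡ 42² = 1764 ≡ 15; 48^16 ≡ 15² = 225 ≡ 13.
Since 26 = 16 + 8 + 2, 48^26 ≡ 13 · 15 · 25; multiplying out mod 53: 13·15 = 195 ≡ 36, then 36·25 = 900 ≡ 52. Thus 48^26 ≡ 52 ≡ −1 (mod 53).
By Euler's criterion 48 is a quadratic non-residue mod 53: no x satisfies x² ≡ 48 (mod 53).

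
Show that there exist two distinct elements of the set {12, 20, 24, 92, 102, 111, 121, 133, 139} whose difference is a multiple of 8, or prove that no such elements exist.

Reduce each element mod 8: 12↦4, 20↦4, 24↦0, 92↦4, 102↦6, 111↦7, 121↦1, 133↦5, 139↦3. The residue 4 repeats (at 12 and 20), and 20 − 12 = 8 = 1·8.

Yes: 12 and 20.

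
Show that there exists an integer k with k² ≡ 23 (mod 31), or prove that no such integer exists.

No such integer exists.

31 is prime, so by Euler's criterion 23 is a square mod 31 iff 23^((31−1)/2) = 23^15 ≡ 1 (mod 31).
Repeated squaring mod 31: 23^2 = 529 ≡ 2; 23^4 ≡ 2² = 4 ≡ 4; 23^8 ≡ 4² = 16 ≡ 16.
Since 15 = 8 + 4 + 2 + 1, 23^15 ≡ 16 · 4 · 2 · 23; multiplying out mod 31: 16·4 = 64 ≡ 2, then 2·2 = 4 ≡ 4, then 4·23 = 92 ≡ 30. Thus 23^15 ≡ 30 ≡ −1 (mod 31).
The value −1 means 23 is a non-residue modulo 31, so k² ≡ 23 (mod 31) is impossible.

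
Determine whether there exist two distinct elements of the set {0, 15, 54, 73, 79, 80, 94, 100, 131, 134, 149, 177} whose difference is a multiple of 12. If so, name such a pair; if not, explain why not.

No such pair exists.

Residues mod 12: 0↦0, 15↦3, 54↦6, 73↦1, 79↦7, 80↦8, 94↦10, 100↦4, 131↦11, 134↦2, 149↦5, 177↦9.
These 12 residues are pairwise different, hence no difference of two elements is divisible by 12.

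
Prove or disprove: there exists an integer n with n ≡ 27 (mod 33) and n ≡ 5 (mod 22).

n = 27

gcd(33, 22) = 11. A simultaneous solution exists iff 27 ≡ 5 (mod 11); here 27 mod 11 = 5 = 5 mod 11, so it does.
The smallest candidate n = 27 works directly: 27 ≡ 5 (mod 22).
Verify: 27 = 0·33 + 27 and 27 = 1·22 + 5. ✓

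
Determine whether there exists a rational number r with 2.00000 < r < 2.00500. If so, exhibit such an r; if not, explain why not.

Look for a denominator N such that an integer falls strictly between N·2.00000 and N·2.00500. N = 201 works: 201·2.00000 = 402.00000 < 403 < 403.00500 = 201·2.00500.
Dividing back, 2.00000 < 403/201 < 2.00500, and 403/201 is rational.

r = 403/201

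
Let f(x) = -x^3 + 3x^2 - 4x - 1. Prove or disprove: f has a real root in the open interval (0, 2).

No such root exists.

f(0) = -1 and f(2) = -5, both negative.
f'(x) = -3x^2 + 6x - 4 has discriminant 6² − 4·(-3)·(-4) = -12 < 0, so f' has no real roots and is negative for every real x.
Hence f is strictly decreasing on ℝ, and in particular on [0, 2]. A strictly monotone function with same-sign endpoint values stays negative on the whole interval, so f has no zero in (0, 2).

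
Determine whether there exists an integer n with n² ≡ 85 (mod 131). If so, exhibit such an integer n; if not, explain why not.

No, no such integer exists.

131 is prime, so by Euler's criterion 85 is a square mod 131 iff 85^((131−1)/2) = 85^65 ≡ 1 (mod 131).
Repeated squaring mod 131: 85^2 = 7225 ≡ 20; 85^4 ≡ 20² = 400 ≡ 7; 85^8 ≡ 7² = 49 ≡ 49; 85^16 ≡ 49² = 2401 ≡ 43; 85^32 ≡ 43² = 1849 ≡ 15; 85^64 ≡ 15² = 225 ≡ 94.
Since 65 = 64 + 1, 85^65 ≡ 94 · 85; multiplying out mod 131: 94·85 = 7990 ≡ 130. Thus 85^65 ≡ 130 ≡ −1 (mod 131).
By Euler's criterion 85 is a quadratic non-residue mod 131: no n satisfies n² ≡ 85 (mod 131).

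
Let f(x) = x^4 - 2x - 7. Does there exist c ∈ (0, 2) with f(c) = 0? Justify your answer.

Such a root exists.

f(0) = -7 and f(2) = 5, which have opposite signs.
Since f is a polynomial it is continuous on [0, 2].
By the Intermediate Value Theorem f must vanish at some point of (0, 2).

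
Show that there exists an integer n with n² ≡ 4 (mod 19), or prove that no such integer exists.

Take n = 2. Then 2² = 4, and since 0 ≤ 4 < 19 this is already reduced: 2² ≡ 4 (mod 19).

n = 2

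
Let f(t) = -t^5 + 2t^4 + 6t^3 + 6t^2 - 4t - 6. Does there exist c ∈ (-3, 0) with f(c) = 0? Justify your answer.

f(-3) = 303 and f(0) = -6, which have opposite signs.
f is continuous everywhere (it is a polynomial), in particular on [-3, 0].
By the Intermediate Value Theorem f must vanish at some point of (-3, 0).

Yes, such a c exists.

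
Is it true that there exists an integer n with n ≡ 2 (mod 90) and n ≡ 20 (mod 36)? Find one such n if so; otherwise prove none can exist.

n = 92

The moduli are not coprime: gcd(90, 36) = 18. Compatibility requires 18 ∣ (20 − 2) = 18, which holds, so solutions exist.
Step through n = 2, 2 + 90, 2 + 2·90, …: the values 2, 92 reduce mod 36 to 2, 20. The value 92 hits 20.
Check: 92 mod 90 = 2, 92 mod 36 = 20. ✓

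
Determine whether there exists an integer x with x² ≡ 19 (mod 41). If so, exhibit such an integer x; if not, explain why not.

There is no such integer.

41 is prime, so by Euler's criterion 19 is a square mod 41 iff 19^((41−1)/2) = 19^20 ≡ 1 (mod 41).
Repeated squaring mod 41: 19^2 = 361 ≡ 33; 19^4 ≡ 33² = 1089 ≡ 23; 19^8 ≡ 23² = 529 ≡ 37; 19^16 ≡ 37² = 1369 ≡ 16.
Since 20 = 16 + 4, 19^20 ≡ 16 · 23; multiplying out mod 41: 16·23 = 368 ≡ 40. Thus 19^20 ≡ 40 ≡ −1 (mod 41).
The value −1 means 19 is a non-residue modulo 41, so x² ≡ 19 (mod 41) is impossible.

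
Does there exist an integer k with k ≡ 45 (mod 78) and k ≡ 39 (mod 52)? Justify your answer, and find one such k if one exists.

Both moduli are multiples of 26 = gcd(78, 52), so any solution would satisfy k ≡ 45 and k ≡ 39 modulo 26 simultaneously.
These are incompatible: 45 − 39 = 6 is not divisible by 26.
Therefore no such k exists.

No, no such integer exists.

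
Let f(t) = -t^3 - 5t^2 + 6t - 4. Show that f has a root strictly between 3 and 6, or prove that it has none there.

The endpoint values f(3) = -58 and f(6) = -364 are both negative. Claim: f(t) < 0 for every t in (3, 6).
Shift to the endpoint 3: with t = 3 + u (0 < u < 3), one computes f(3 + u) = -u^3 - 14u^2 - 51u - 58.
The nonzero coefficients here are all negative, so for u > 0 every term is negative (or zero), and the constant term -58 is strictly negative.
Therefore f(t) < 0 throughout (3, 6), and f has no zero there.

No such root exists.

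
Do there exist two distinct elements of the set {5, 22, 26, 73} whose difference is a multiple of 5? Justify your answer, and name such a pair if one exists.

Reduce each element modulo 5: 5↦0, 22↦2, 26↦1, 73↦3.
These 4 residues are pairwise different, hence no difference of two elements is divisible by 5.

No such pair exists.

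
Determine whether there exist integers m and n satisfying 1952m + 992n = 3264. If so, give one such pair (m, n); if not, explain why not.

gcd(1952, 992) = 32, and 32 divides 3264, so integer solutions exist.
Dividing through by 32 reduces the equation to 61m + 31n = 102.
Euclidean algorithm: 61 = 1·31 + 30, 31 = 1·30 + 1, 30 = 30·1 + 0.
Unwinding: 1 = 31 − 1·30 = 31 − (61 − 1·31) = −61 + 2·31, i.e. 61·(-1) + 31·2 = 1.
Scaling by 102 gives the particular solution (m, n) = (-102, 204).
The general solution is m = -102 + 31k, n = 204 − 61k; taking k = 4 gives the smaller pair m = 22, n = -40.
Check: 1952·22 + 992·(-40) = 42944 − 39680 = 3264. ✓

m = 22, n = -40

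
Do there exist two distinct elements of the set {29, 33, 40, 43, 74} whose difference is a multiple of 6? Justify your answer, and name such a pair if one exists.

Reduce each element modulo 6: 29↦5, 33↦3, 40↦4, 43↦1, 74↦2.
These 5 residues are pairwise different, hence no difference of two elements is divisible by 6.

There is no such pair.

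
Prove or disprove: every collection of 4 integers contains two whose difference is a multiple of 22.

No; for instance {28, 29, 30, 31} is a counterexample.

Take the 4 consecutive integers 28, 29, 30, 31: their residues mod 22 are all distinct because 4 ≤ 22.
The differences between them range over 1, …, 3, none of which is divisible by 22.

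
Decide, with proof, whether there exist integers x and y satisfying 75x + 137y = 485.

75 and 137 are coprime, so 75x + 137y ranges over all of ℤ.
Dividing repeatedly: 137 = 1·75 + 62, 75 = 1·62 + 13, 62 = 4·13 + 10, 13 = 1·10 + 3, 10 = 3·3 + 1, 3 = 3·1 + 0.
Unwinding: 1 = 10 − 3·3 = 10 − 3·(13 − 1·10) = −3·13 + 4·10 = −3·13 + 4·(62 − 4·13) = 4·62 − 19·13 = 4·62 − 19·(75 − 1·62) = −19·75 + 23·62 = −19·75 + 23·(137 − 1·75) = 23·137 − 42·75, i.e. 75·(-42) + 137·23 = 1.
Scaling by 485 gives the particular solution (x, y) = (-20370, 11155).
Adding 149·137 to x and subtracting 149·75 from y gives the tidier solution (43, -20).
Indeed 75·43 + 137·(-20) = 3225 − 2740 = 485.

x = 43, y = -20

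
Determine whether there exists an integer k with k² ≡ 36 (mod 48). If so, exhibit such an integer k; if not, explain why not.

k = 30

Take k = 30. Then 30² = 900 = 18·48 + 36, so 30² ≡ 36 (mod 48).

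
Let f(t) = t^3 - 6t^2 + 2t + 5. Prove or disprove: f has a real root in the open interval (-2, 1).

Such a root exists.

f(-2) = -31 and f(1) = 2, which have opposite signs.
As a polynomial, f is continuous on every closed interval.
By the Intermediate Value Theorem, f takes the value 0 somewhere in the open interval.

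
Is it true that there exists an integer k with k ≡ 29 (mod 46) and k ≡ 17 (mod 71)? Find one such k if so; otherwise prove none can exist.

gcd(46, 71) = 1, so the Chinese Remainder Theorem guarantees exactly one residue class mod 3266 satisfying both.
Write k = 29 + 46t and require 29 + 46t ≡ 17 (mod 71), i.e. 46t ≡ 59 (mod 71).
Since 46·17 = 782 = 11·71 + 1, the inverse of 46 mod 71 is 17.
Therefore t ≡ 17·59 = 1003 ≡ 9 (mod 71).
Taking t = 9 gives k = 29 + 46·9 = 443.
Check: 443 mod 46 = 29, 443 mod 71 = 17. ✓

k = 443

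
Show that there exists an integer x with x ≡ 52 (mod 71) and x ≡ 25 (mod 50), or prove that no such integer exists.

Since 71 and 50 share no common factor, CRT says the pair of congruences has a solution (unique mod 3550).
Any solution of the first congruence is x = 52 + 71t; substituting into the second, 71t ≡ 25 − 52 ≡ 23 (mod 50).
71 ≡ 21 (mod 50), so this reads 21t ≡ 23 (mod 50). Invert 21 mod 50 by the Euclidean algorithm: 50 = 2·21 + 8, 21 = 2·8 + 5, 8 = 1·5 + 3, 5 = 1·3 + 2, 3 = 1·2 + 1, 2 = 2·1 + 0; back-substituting, 1 = 3 − 1·2 = 3 − (5 − 1·3) = −5 + 2·3 = −5 + 2·(8 − 1·5) = 2·8 − 3·5 = 2·8 − 3·(21 − 2·8) = −3·21 + 8·8 = −3·21 + 8·(50 − 2·21) = 8·50 − 19·21. Hence 21·(-19) ≡ 1, so 21⁻¹ ≡ -19 ≡ 31 (mod 50).
Multiplying by 31: t ≡ 31·23 = 713 ≡ 13 (mod 50).
Taking t = 13 gives x = 52 + 71·13 = 975.
Verify: 975 = 13·71 + 52 and 975 = 19·50 + 25. ✓

x = 975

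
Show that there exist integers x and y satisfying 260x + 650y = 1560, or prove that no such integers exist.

x = 1, y = 2

Every value of 260x + 650y is a multiple of gcd(260, 650) = 130; since 130 ∣ 1560, solutions exist.
Dividing through by 130 reduces the equation to 2x + 5y = 12.
Dividing repeatedly: 5 = 2·2 + 1, 2 = 2·1 + 0.
Working back up the chain: 1 = 5 − 2·2. So 2·(-2) + 5·1 = 1.
Times 12: 2·(-24) + 5·12 = 12, so (-24, 12) solves it.
Adding 5·5 to x and subtracting 5·2 from y gives the tidier solution (1, 2).
Check: 260·1 + 650·2 = 260 + 1300 = 1560. ✓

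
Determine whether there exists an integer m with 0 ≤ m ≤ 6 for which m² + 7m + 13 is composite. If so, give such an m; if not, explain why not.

At m = 1: 1² + 7·1 + 13 = 21 = 3·7, which is composite.

m = 1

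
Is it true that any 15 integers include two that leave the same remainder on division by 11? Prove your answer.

True.

Each integer lies in one of the 11 residue classes modulo 11.
With 15 integers and only 11 classes, the pigeonhole principle forces two of them, say a and b, into the same class.
So a and b have equal remainders mod 11, which is exactly what was to be shown.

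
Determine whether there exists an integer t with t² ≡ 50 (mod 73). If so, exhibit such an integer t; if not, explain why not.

t = 14

t = 14 works: 14² = 196, and 196 − 50 = 146 = 2·73.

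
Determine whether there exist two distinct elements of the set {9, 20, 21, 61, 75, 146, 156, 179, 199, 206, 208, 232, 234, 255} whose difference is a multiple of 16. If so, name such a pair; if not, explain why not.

There is no such pair.

Reduce each element modulo 16: 9↦9, 20↦4, 21↦5, 61↦13, 75↦11, 146↦2, 156↦12, 179↦3, 199↦7, 206↦14, 208↦0, 232↦8, 234↦10, 255↦15.
No residue repeats among the 14 elements, so no pair has difference ≡ 0 (mod 16).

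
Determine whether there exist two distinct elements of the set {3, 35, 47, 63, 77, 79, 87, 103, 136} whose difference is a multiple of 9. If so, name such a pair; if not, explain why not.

Two integers differ by a multiple of 9 exactly when they have the same residue mod 9. The residues are 3↦3, 35↦8, 47↦2, 63↦0, 77↦5, 79↦7, 87↦6, 103↦4, 136↦1.
All 9 residues are distinct, so no two elements differ by a multiple of 9.

No, no such pair exists.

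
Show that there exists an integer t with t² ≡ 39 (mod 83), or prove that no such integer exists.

There is no such integer.

83 is prime, so by Euler's criterion 39 is a square mod 83 iff 39^((83−1)/2) = 39^41 ≡ 1 (mod 83).
Repeated squaring mod 83: 39^2 = 1521 ≡ 27; 39^4 ≡ 27² = 729 ≡ 65; 39^8 ≡ 65² = 4225 ≡ 75; 39^16 ≡ 75² = 5625 ≡ 64; 39^32 ≡ 64² = 4096 ≡ 29.
Since 41 = 32 + 8 + 1, 39^41 ≡ 29 · 75 · 39; multiplying out mod 83: 29·75 = 2175 ≡ 17, then 17·39 = 663 ≡ 82. Thus 39^41 ≡ 82 ≡ −1 (mod 83).
By Euler's criterion 39 is a quadratic non-residue mod 83: no t satisfies t² ≡ 39 (mod 83).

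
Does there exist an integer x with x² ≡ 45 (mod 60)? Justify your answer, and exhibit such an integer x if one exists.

Take x = 45. Then 45² = 2025 = 33·60 + 45, so 45² ≡ 45 (mod 60).

x = 45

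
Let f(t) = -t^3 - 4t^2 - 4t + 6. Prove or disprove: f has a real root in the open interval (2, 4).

No such root exists.

The endpoint values f(2) = -26 and f(4) = -138 are both negative. Claim: f(t) < 0 for every t in (2, 4).
Shift to the endpoint 2: with t = 2 + u (0 < u < 2), one computes f(2 + u) = -u^3 - 10u^2 - 32u - 26.
The nonzero coefficients here are all negative, so for u > 0 every term is negative (or zero), and the constant term -26 is strictly negative.
So f is strictly negative on (2, 4); no root exists in the interval.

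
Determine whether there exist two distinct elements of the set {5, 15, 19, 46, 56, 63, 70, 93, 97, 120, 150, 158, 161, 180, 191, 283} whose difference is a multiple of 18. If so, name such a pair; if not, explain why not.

There is no such pair.

Residues mod 18: 5↦5, 15↦15, 19↦1, 46↦10, 56↦2, 63↦9, 70↦16, 93↦3, 97↦7, 120↦12, 150↦6, 158↦14, 161↦17, 180↦0, 191↦11, 283↦13.
All 16 residues are distinct, so no two elements differ by a multiple of 18.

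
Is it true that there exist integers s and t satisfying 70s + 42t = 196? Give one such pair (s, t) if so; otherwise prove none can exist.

Every value of 70s + 42t is a multiple of gcd(70, 42) = 14; since 14 ∣ 196, solutions exist.
Dividing through by 14 reduces the equation to 5s + 3t = 14.
Run the Euclidean algorithm on 5 and 3: 5 = 1·3 + 2, 3 = 1·2 + 1, 2 = 2·1 + 0.
Back-substituting, 1 = 3 − 1·2 = 3 − (5 − 1·3) = −5 + 2·3; that is, 5·(-1) + 3·2 = 1.
Scaling by 14 gives the particular solution (s, t) = (-14, 28).
Shifting by a multiple of (3, −5) keeps it a solution: s = -14 + 5·3 = 1, t = 28 − 5·5 = 3.
Check: 70·1 + 42·3 = 70 + 126 = 196. ✓

s = 1, t = 3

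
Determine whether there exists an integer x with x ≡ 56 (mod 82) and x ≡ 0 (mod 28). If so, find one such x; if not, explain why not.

x = 56

The moduli are not coprime: gcd(82, 28) = 2. Compatibility requires 2 ∣ (0 − 56) = -56, which holds, so solutions exist.
In fact x = 56 itself already satisfies 56 mod 28 = 0.
Verify: 56 = 0·82 + 56 and 56 = 2·28 + 0. ✓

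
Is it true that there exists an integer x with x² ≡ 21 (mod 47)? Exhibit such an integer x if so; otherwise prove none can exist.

x = 31 works: 31² = 961, and 961 − 21 = 940 = 20·47.

x = 31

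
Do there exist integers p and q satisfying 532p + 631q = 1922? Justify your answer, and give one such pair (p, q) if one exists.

p = 414, q = -346

532 and 631 are coprime, so 532p + 631q ranges over all of ℤ.
Dividing repeatedly: 631 = 1·532 + 99, 532 = 5·99 + 37, 99 = 2·37 + 25, 37 = 1·25 + 12, 25 = 2·12 + 1, 12 = 12·1 + 0.
Working back up the chain: 1 = 25 − 2·12 = 25 − 2·(37 − 1·25) = −2·37 + 3·25 = −2·37 + 3·(99 − 2·37) = 3·99 − 8·37 = 3·99 − 8·(532 − 5·99) = −8·532 + 43·99 = −8·532 + 43·(631 − 1·532) = 43·631 − 51·532. So 532·(-51) + 631·43 = 1.
Scaling by 1922 gives the particular solution (p, q) = (-98022, 82646).
The general solution is p = -98022 + 631k, q = 82646 − 532k; taking k = 156 gives the smaller pair p = 414, q = -346.
Indeed 532·414 + 631·(-346) = 220248 − 218326 = 1922.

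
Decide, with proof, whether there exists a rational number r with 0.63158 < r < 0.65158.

Scale by 11: the interval becomes (6.94738, 7.16738), which contains the integer 7.
So r = 7/11 works: it is a ratio of integers, and dividing 11·0.63158 < 7 < 11·0.65158 through by 11 gives 0.63158 < 7/11 < 0.65158.

r = 7/11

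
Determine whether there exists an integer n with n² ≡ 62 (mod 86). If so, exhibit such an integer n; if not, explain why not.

No, no such integer exists.

The prime 43 divides 86, so n² ≡ 62 (mod 86) would force n² ≡ 62 ≡ 19 (mod 43).
Apply Euler's criterion with the prime 43: 19 is a quadratic residue iff 19^21 ≡ 1 (mod 43), and a non-residue iff it is ≡ −1.
Squaring successively (mod 43): 19^2 = 361 ≡ 17; 19^4 ≡ 17² = 289 ≡ 31; 19^8 ≡ 31² = 961 ≡ 15; 19^16 ≡ 15² = 225 ≡ 10.
Since 21 = 16 + 4 + 1, 19^21 ≡ 10 · 31 · 19; multiplying out mod 43: 10·31 = 310 ≡ 9, then 9·19 = 171 ≡ 42. Thus 19^21 ≡ 42 ≡ −1 (mod 43).
By Euler's criterion 19 is a quadratic non-residue mod 43: no n satisfies n² ≡ 19 (mod 43).
So 19 is not a square mod 43, and hence 62 is not a square mod 86.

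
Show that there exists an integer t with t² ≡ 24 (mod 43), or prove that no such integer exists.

t = 14

t = 14 works: 14² = 196, and 196 − 24 = 172 = 4·43.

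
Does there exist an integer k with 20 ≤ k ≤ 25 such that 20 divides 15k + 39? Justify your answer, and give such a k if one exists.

No such integer k in that range exists.

For k = 20, 21, …, 25 the values of 15k + 39 modulo 20 are 19, 14, 9, 4, 19, 14 respectively.
The residue 0 does not occur, so no k in [20, 25] makes 15k + 39 a multiple of 20.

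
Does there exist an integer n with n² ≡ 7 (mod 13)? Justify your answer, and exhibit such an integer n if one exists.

There is no such integer.

Since (13 − n)² ≡ n² (mod 13), it suffices to square n = 0, 1, …, 6: the residues are 0, 1, 4, 9, 3, 12, 10.
So the quadratic residues mod 13 are {0, 1, 3, 4, 9, 10, 12}, and 7 is not among them.
Hence no integer n has n² ≡ 7 (mod 13).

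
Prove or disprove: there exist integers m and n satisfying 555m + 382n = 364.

555 and 382 are coprime, so 555m + 382n ranges over all of ℤ.
Euclidean algorithm: 555 = 1·382 + 173, 382 = 2·173 + 36, 173 = 4·36 + 29, 36 = 1·29 + 7, 29 = 4·7 + 1, 7 = 7·1 + 0.
Working back up the chain: 1 = 29 − 4·7 = 29 − 4·(36 − 1·29) = −4·36 + 5·29 = −4·36 + 5·(173 − 4·36) = 5·173 − 24·36 = 5·173 − 24·(382 − 2·173) = −24·382 + 53·173 = −24·382 + 53·(555 − 1·382) = 53·555 − 77·382. So 555·53 + 382·(-77) = 1.
Multiplying through by 364: m = 53·364 = 19292, n = (-77)·364 = -28028 is a solution.
Shifting by a multiple of (382, −555) keeps it a solution: m = 19292 − 50·382 = 192, n = -28028 + 50·555 = -278.
Indeed 555·192 + 382·(-278) = 106560 − 106196 = 364.

m = 192, n = -278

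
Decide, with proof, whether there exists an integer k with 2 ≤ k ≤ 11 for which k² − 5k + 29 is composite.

At k = 11: 11² − 5·11 + 29 = 95 = 5·19, which is composite.

k = 11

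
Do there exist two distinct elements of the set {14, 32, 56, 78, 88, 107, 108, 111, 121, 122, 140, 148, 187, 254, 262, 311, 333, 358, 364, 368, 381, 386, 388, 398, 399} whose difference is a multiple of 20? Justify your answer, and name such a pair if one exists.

14 mod 20 = 14 and 254 mod 20 = 14, so 254 − 14 = 240 = 12·20.

The pair (14, 254) works.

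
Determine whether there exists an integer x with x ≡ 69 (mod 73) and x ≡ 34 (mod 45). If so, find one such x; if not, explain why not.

Since 73 and 45 share no common factor, CRT says the pair of congruences has a solution (unique mod 3285).
Write x = 69 + 73t and require 69 + 73t ≡ 34 (mod 45), i.e. 73t ≡ 10 (mod 45).
73 ≡ 28 (mod 45), so this reads 28t ≡ 10 (mod 45). Since 28·37 = 1036 = 23·45 + 1, the inverse of 28 mod 45 is 37.
Therefore t ≡ 37·10 = 370 ≡ 10 (mod 45).
With t = 10: x = 69 + 73·10 = 799.
Indeed 799 ≡ 69 (mod 73) and 799 ≡ 34 (mod 45).

x = 799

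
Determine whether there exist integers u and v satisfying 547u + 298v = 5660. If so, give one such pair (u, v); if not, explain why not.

u = 146, v = -249

Since gcd(547, 298) = 1, every integer is an integer combination of 547 and 298.
Run the Euclidean algorithm on 547 and 298: 547 = 1·298 + 249, 298 = 1·249 + 49, 249 = 5·49 + 4, 49 = 12·4 + 1, 4 = 4·1 + 0.
Working back up the chain: 1 = 49 − 12·4 = 49 − 12·(249 − 5·49) = −12·249 + 61·49 = −12·249 + 61·(298 − 1·249) = 61·298 − 73·249 = 61·298 − 73·(547 − 1·298) = −73·547 + 134·298. So 547·(-73) + 298·134 = 1.
Multiplying through by 5660: u = (-73)·5660 = -413180, v = 134·5660 = 758440 is a solution.
Shifting by a multiple of (298, −547) keeps it a solution: u = -413180 + 1387·298 = 146, v = 758440 − 1387·547 = -249.
Check: 547·146 + 298·(-249) = 79862 − 74202 = 5660. ✓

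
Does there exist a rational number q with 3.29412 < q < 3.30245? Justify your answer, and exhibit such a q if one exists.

q = 33/10

Multiplying by 10: 10·3.29412 = 32.94120 and 10·3.30245 = 33.02450, so the integer 33 lies strictly between them.
So q = 33/10 works: it is a ratio of integers, and dividing 10·3.29412 < 33 < 10·3.30245 through by 10 gives 3.29412 < 33/10 < 3.30245.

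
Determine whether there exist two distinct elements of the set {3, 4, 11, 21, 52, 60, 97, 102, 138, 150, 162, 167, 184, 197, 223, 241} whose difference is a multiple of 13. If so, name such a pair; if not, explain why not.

11 and 102 are such a pair.

11 mod 13 = 11 and 102 mod 13 = 11, so 102 − 11 = 91 = 7·13.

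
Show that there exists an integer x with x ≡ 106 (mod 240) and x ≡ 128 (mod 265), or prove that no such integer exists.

Both moduli are multiples of 5 = gcd(240, 265), so any solution would satisfy x ≡ 106 and x ≡ 128 modulo 5 simultaneously.
However 106 ≡ 1 and 128 ≡ 3 (mod 5), and 1 ≠ 3.
Hence the system has no solution.

There is no such integer.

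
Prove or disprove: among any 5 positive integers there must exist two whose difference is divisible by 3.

Yes, this is always true.

Each integer lies in one of the 3 residue classes modulo 3.
With 5 integers and only 3 classes, the pigeonhole principle forces two of them, say a and b, into the same class.
Their difference a − b is then a multiple of 3.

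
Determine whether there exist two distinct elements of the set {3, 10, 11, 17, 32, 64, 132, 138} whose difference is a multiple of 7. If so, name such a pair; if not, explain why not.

Both 3 and 10 leave remainder 3 on division by 7; their difference 7 = 1·7 is a multiple of 7.

3 and 10 are such a pair.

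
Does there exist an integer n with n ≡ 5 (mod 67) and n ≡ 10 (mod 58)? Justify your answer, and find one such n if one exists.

n = 474

Since 67 and 58 share no common factor, CRT says the pair of congruences has a solution (unique mod 3886).
Any solution of the first congruence is n = 5 + 67t; substituting into the second, 67t ≡ 10 − 5 ≡ 5 (mod 58).
67 ≡ 9 (mod 58), so this reads 9t ≡ 5 (mod 58). To invert 9 modulo 58: 58 = 6·9 + 4, 9 = 2·4 + 1, 4 = 4·1 + 0, and unwinding, 1 = 9 − 2·4 = 9 − 2·(58 − 6·9) = −2·58 + 13·9. Thus 9⁻¹ ≡ 13 (mod 58).
Multiplying by 13: t ≡ 13·5 = 65 ≡ 7 (mod 58).
With t = 7: n = 5 + 67·7 = 474.
Check: 474 mod 67 = 5, 474 mod 58 = 10. ✓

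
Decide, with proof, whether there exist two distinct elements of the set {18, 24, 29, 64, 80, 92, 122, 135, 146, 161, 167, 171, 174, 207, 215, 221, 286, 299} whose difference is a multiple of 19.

Two integers differ by a multiple of 19 exactly when they have the same residue mod 19. The residues are 18↦18, 24↦5, 29↦10, 64↦7, 80↦4, 92↦16, 122↦8, 135↦2, 146↦13, 161↦9, 167↦15, 171↦0, 174↦3, 207↦17, 215↦6, 221↦12, 286↦1, 299↦14.
All 18 residues are distinct, so no two elements differ by a multiple of 19.

No, no such pair exists.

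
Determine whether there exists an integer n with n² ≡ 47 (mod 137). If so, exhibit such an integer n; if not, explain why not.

No, no such integer exists.

137 is prime, so by Euler's criterion 47 is a square mod 137 iff 47^((137−1)/2) = 47^68 ≡ 1 (mod 137).
Squaring successively (mod 137): 47^2 = 2209 ≡ 17; 47^4 ≡ 17² = 289 ≡ 15; 47^8 ≡ 15² = 225 ≡ 88; 47^16 ≡ 88² = 7744 ≡ 72; 47^32 ≡ 72² = 5184 ≡ 115; 47^64 ≡ 115² = 13225 ≡ 73.
Since 68 = 64 + 4, 47^68 ≡ 73 · 15; multiplying out mod 137: 73·15 = 1095 ≡ 136. Thus 47^68 ≡ 136 ≡ −1 (mod 137).
The value −1 means 47 is a non-residue modulo 137, so n² ≡ 47 (mod 137) is impossible.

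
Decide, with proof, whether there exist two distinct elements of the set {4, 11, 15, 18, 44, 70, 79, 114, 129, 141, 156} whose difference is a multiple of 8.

The pair (4, 44) works.

Both 4 and 44 leave remainder 4 on division by 8; their difference 40 = 5·8 is a multiple of 8.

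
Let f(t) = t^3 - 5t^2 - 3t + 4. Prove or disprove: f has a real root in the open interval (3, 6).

Such a root exists.

f(3) = -23 and f(6) = 22, which have opposite signs.
f is continuous everywhere (it is a polynomial), in particular on [3, 6].
By the Intermediate Value Theorem, f takes the value 0 somewhere in the open interval.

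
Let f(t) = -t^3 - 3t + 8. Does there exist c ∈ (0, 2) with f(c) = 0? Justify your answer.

f(0) = 8 and f(2) = -6, which have opposite signs.
f is continuous everywhere (it is a polynomial), in particular on [0, 2].
By the Intermediate Value Theorem f must vanish at some point of (0, 2).

Yes, such a c exists.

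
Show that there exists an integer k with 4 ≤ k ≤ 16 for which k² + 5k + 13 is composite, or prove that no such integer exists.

At k = 11: 11² + 5·11 + 13 = 189 = 3·63, which is composite.

k = 11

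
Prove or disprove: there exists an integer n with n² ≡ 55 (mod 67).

n = 16 works: 16² = 256, and 256 − 55 = 201 = 3·67.

n = 16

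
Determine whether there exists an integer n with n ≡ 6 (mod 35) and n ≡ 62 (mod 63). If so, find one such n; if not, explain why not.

Here gcd(35, 63) = 7, and both 6 and 62 leave remainder 6 mod 7, so the system is consistent.
The integers ≡ 6 (mod 35) are 6, 41, 76, 111, 146, 181, 216, 251, …; their remainders mod 63 are 6, 41, 13, 48, 20, 55, 27, 62, so n = 251 is the first that is ≡ 62 (mod 63).
Verify: 251 = 7·35 + 6 and 251 = 3·63 + 62. ✓

n = 251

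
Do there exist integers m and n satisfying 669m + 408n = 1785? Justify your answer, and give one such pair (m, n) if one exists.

Every value of 669m + 408n is a multiple of gcd(669, 408) = 3; since 3 ∣ 1785, solutions exist.
Dividing through by 3 reduces the equation to 223m + 136n = 595.
Euclidean algorithm: 223 = 1·136 + 87, 136 = 1·87 + 49, 87 = 1·49 + 38, 49 = 1·38 + 11, 38 = 3·11 + 5, 11 = 2·5 + 1, 5 = 5·1 + 0.
Working back up the chain: 1 = 11 − 2·5 = 11 − 2·(38 − 3·11) = −2·38 + 7·11 = −2·38 + 7·(49 − 1·38) = 7·49 − 9·38 = 7·49 − 9·(87 − 1·49) = −9·87 + 16·49 = −9·87 + 16·(136 − 1·87) = 16·136 − 25·87 = 16·136 − 25·(223 − 1·136) = −25·223 + 41·136. So 223·(-25) + 136·41 = 1.
Times 595: 223·(-14875) + 136·24395 = 595, so (-14875, 24395) solves it.
Adding 110·136 to m and subtracting 110·223 from n gives the tidier solution (85, -135).
Check: 669·85 + 408·(-135) = 56865 − 55080 = 1785. ✓

m = 85, n = -135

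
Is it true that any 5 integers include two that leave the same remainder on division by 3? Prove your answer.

True.

Each integer lies in one of the 3 residue classes modulo 3.
Since 5 > 3, two of the 5 integers must share a residue class by the pigeonhole principle; call them a and b.
That is, a and b leave the same remainder on division by 3, as claimed.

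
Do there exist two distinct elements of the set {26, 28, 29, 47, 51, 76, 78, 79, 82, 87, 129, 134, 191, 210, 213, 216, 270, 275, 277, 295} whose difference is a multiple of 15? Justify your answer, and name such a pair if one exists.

26 mod 15 = 11 and 191 mod 15 = 11, so 191 − 26 = 165 = 11·15.

Yes: 26 and 191.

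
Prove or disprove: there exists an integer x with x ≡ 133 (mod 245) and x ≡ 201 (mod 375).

No such integer exists.

Both moduli are multiples of 5 = gcd(245, 375), so any solution would satisfy x ≡ 133 and x ≡ 201 modulo 5 simultaneously.
But 133 mod 5 = 3 while 201 mod 5 = 1, a contradiction.
So no integer satisfies both congruences.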